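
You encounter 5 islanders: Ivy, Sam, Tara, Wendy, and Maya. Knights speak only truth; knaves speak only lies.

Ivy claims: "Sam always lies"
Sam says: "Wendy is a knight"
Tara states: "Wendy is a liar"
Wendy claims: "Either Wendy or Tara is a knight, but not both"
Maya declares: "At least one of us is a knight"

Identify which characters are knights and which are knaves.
Ivy is a knave.
Sam is a knight.
Tara is a knave.
Wendy is a knight.
Maya is a knight.

Verification:
- Ivy (knave) says "Sam always lies" - this is FALSE (a lie) because Sam is a knight.
- Sam (knight) says "Wendy is a knight" - this is TRUE because Wendy is a knight.
- Tara (knave) says "Wendy is a liar" - this is FALSE (a lie) because Wendy is a knight.
- Wendy (knight) says "Either Wendy or Tara is a knight, but not both" - this is TRUE because Wendy is a knight and Tara is a knave.
- Maya (knight) says "At least one of us is a knight" - this is TRUE because Sam, Wendy, and Maya are knights.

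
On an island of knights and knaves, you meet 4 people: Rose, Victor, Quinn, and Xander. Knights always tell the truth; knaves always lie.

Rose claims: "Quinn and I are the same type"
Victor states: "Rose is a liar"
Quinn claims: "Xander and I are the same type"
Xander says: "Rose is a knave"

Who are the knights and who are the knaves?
Rose is a knave.
Victor is a knight.
Quinn is a knight.
Xander is a knight.

Verification:
- Rose (knave) says "Quinn and I are the same type" - this is FALSE (a lie) because Rose is a knave and Quinn is a knight.
- Victor (knight) says "Rose is a liar" - this is TRUE because Rose is a knave.
- Quinn (knight) says "Xander and I are the same type" - this is TRUE because Quinn is a knight and Xander is a knight.
- Xander (knight) says "Rose is a knave" - this is TRUE because Rose is a knave.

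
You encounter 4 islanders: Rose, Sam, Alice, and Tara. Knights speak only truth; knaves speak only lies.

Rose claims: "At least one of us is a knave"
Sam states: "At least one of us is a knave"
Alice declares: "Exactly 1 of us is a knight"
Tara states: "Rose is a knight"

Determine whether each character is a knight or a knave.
Rose is a knight.
Sam is a knight.
Alice is a knave.
Tara is a knight.

Verification:
- Rose (knight) says "At least one of us is a knave" - this is TRUE because Alice is a knave.
- Sam (knight) says "At least one of us is a knave" - this is TRUE because Alice is a knave.
- Alice (knave) says "Exactly 1 of us is a knight" - this is FALSE (a lie) because there are 3 knights.
- Tara (knight) says "Rose is a knight" - this is TRUE because Rose is a knight.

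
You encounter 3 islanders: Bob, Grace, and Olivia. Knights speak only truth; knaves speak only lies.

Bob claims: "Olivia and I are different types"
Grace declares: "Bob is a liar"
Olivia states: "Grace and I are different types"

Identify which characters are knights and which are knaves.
Bob is a knight.
Grace is a knave.
Olivia is a knave.

Verification:
- Bob (knight) says "Olivia and I are different types" - this is TRUE because Bob is a knight and Olivia is a knave.
- Grace (knave) says "Bob is a liar" - this is FALSE (a lie) because Bob is a knight.
- Olivia (knave) says "Grace and I are different types" - this is FALSE (a lie) because Olivia is a knave and Grace is a knave.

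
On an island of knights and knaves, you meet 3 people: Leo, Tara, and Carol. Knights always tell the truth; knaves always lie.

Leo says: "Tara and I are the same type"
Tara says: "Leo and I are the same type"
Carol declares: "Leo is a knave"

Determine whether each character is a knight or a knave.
Leo is a knight.
Tara is a knight.
Carol is a knave.

Verification:
- Leo (knight) says "Tara and I are the same type" - this is TRUE because Leo is a knight and Tara is a knight.
- Tara (knight) says "Leo and I are the same type" - this is TRUE because Tara is a knight and Leo is a knight.
- Carol (knave) says "Leo is a knave" - this is FALSE (a lie) because Leo is a knight.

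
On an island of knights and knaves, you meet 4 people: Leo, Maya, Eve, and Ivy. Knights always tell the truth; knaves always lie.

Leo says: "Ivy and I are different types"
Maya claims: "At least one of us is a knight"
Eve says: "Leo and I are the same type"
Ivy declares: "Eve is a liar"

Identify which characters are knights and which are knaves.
Leo is a knight.
Maya is a knight.
Eve is a knight.
Ivy is a knave.

Verification:
- Leo (knight) says "Ivy and I are different types" - this is TRUE because Leo is a knight and Ivy is a knave.
- Maya (knight) says "At least one of us is a knight" - this is TRUE because Leo, Maya, and Eve are knights.
- Eve (knight) says "Leo and I are the same type" - this is TRUE because Eve is a knight and Leo is a knight.
- Ivy (knave) says "Eve is a liar" - this is FALSE (a lie) because Eve is a knight.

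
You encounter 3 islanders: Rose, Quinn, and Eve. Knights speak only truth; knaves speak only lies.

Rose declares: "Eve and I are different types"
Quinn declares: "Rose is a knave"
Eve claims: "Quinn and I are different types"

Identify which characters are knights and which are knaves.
Rose is a knight.
Quinn is a knave.
Eve is a knave.

Verification:
- Rose (knight) says "Eve and I are different types" - this is TRUE because Rose is a knight and Eve is a knave.
- Quinn (knave) says "Rose is a knave" - this is FALSE (a lie) because Rose is a knight.
- Eve (knave) says "Quinn and I are different types" - this is FALSE (a lie) because Eve is a knave and Quinn is a knave.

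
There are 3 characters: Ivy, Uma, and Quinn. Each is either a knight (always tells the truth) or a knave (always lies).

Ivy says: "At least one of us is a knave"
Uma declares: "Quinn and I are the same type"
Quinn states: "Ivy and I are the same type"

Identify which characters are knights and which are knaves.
Ivy is a knight.
Uma is a knave.
Quinn is a knight.

Verification:
- Ivy (knight) says "At least one of us is a knave" - this is TRUE because Uma is a knave.
- Uma (knave) says "Quinn and I are the same type" - this is FALSE (a lie) because Uma is a knave and Quinn is a knight.
- Quinn (knight) says "Ivy and I are the same type" - this is TRUE because Quinn is a knight and Ivy is a knight.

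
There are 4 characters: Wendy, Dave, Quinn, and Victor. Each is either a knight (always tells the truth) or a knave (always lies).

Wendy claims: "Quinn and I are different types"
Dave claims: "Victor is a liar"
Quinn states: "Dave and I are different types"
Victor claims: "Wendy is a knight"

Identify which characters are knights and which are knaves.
Wendy is a knight.
Dave is a knave.
Quinn is a knave.
Victor is a knight.

Verification:
- Wendy (knight) says "Quinn and I are different types" - this is TRUE because Wendy is a knight and Quinn is a knave.
- Dave (knave) says "Victor is a liar" - this is FALSE (a lie) because Victor is a knight.
- Quinn (knave) says "Dave and I are different types" - this is FALSE (a lie) because Quinn is a knave and Dave is a knave.
- Victor (knight) says "Wendy is a knight" - this is TRUE because Wendy is a knight.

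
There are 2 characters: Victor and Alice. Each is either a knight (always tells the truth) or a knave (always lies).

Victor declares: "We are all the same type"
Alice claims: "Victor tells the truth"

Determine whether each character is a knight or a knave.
Victor is a knight.
Alice is a knight.

Verification:
- Victor (knight) says "We are all the same type" - this is TRUE because Victor and Alice are knights.
- Alice (knight) says "Victor tells the truth" - this is TRUE because Victor is a knight.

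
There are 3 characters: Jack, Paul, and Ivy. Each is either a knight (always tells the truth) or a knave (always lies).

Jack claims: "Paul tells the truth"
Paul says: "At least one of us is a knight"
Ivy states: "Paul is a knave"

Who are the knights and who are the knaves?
Jack is a knight.
Paul is a knight.
Ivy is a knave.

Verification:
- Jack (knight) says "Paul tells the truth" - this is TRUE because Paul is a knight.
- Paul (knight) says "At least one of us is a knight" - this is TRUE because Jack and Paul are knights.
- Ivy (knave) says "Paul is a knave" - this is FALSE (a lie) because Paul is a knight.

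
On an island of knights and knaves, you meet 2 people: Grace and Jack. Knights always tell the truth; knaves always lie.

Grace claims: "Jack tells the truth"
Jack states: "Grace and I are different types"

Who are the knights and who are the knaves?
Grace is a knave.
Jack is a knave.

Verification:
- Grace (knave) says "Jack tells the truth" - this is FALSE (a lie) because Jack is a knave.
- Jack (knave) says "Grace and I are different types" - this is FALSE (a lie) because Jack is a knave and Grace is a knave.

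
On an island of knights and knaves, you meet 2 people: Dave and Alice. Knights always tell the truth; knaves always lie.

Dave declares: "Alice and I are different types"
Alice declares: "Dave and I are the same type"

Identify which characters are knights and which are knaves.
Dave is a knight.
Alice is a knave.

Verification:
- Dave (knight) says "Alice and I are different types" - this is TRUE because Dave is a knight and Alice is a knave.
- Alice (knave) says "Dave and I are the same type" - this is FALSE (a lie) because Alice is a knave and Dave is a knight.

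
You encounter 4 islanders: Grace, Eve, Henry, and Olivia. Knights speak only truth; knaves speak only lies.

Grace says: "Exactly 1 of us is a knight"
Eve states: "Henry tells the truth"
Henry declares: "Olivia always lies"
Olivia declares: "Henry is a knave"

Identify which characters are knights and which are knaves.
Grace is a knave.
Eve is a knight.
Henry is a knight.
Olivia is a knave.

Verification:
- Grace (knave) says "Exactly 1 of us is a knight" - this is FALSE (a lie) because there are 2 knights.
- Eve (knight) says "Henry tells the truth" - this is TRUE because Henry is a knight.
- Henry (knight) says "Olivia always lies" - this is TRUE because Olivia is a knave.
- Olivia (knave) says "Henry is a knave" - this is FALSE (a lie) because Henry is a knight.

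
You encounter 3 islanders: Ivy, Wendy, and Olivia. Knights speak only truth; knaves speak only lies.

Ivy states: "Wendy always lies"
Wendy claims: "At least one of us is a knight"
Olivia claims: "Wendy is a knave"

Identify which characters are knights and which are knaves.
Ivy is a knave.
Wendy is a knight.
Olivia is a knave.

Verification:
- Ivy (knave) says "Wendy always lies" - this is FALSE (a lie) because Wendy is a knight.
- Wendy (knight) says "At least one of us is a knight" - this is TRUE because Wendy is a knight.
- Olivia (knave) says "Wendy is a knave" - this is FALSE (a lie) because Wendy is a knight.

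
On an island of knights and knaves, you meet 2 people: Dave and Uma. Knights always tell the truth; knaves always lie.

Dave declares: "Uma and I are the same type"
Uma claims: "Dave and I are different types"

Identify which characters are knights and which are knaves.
Dave is a knave.
Uma is a knight.

Verification:
- Dave (knave) says "Uma and I are the same type" - this is FALSE (a lie) because Dave is a knave and Uma is a knight.
- Uma (knight) says "Dave and I are different types" - this is TRUE because Uma is a knight and Dave is a knave.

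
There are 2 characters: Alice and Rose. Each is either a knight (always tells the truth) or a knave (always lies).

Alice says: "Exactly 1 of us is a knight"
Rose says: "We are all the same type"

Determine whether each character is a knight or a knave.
Alice is a knight.
Rose is a knave.

Verification:
- Alice (knight) says "Exactly 1 of us is a knight" - this is TRUE because there are 1 knights.
- Rose (knave) says "We are all the same type" - this is FALSE (a lie) because Alice is a knight and Rose is a knave.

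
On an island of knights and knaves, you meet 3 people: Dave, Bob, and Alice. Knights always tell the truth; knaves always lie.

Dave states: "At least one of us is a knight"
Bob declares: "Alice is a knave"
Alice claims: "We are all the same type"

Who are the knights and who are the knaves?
Dave is a knight.
Bob is a knight.
Alice is a knave.

Verification:
- Dave (knight) says "At least one of us is a knight" - this is TRUE because Dave and Bob are knights.
- Bob (knight) says "Alice is a knave" - this is TRUE because Alice is a knave.
- Alice (knave) says "We are all the same type" - this is FALSE (a lie) because Dave and Bob are knights and Alice is a knave.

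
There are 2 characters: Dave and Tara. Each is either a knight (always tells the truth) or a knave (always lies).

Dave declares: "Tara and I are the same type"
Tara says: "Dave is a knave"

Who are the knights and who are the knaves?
Dave is a knave.
Tara is a knight.

Verification:
- Dave (knave) says "Tara and I are the same type" - this is FALSE (a lie) because Dave is a knave and Tara is a knight.
- Tara (knight) says "Dave is a knave" - this is TRUE because Dave is a knave.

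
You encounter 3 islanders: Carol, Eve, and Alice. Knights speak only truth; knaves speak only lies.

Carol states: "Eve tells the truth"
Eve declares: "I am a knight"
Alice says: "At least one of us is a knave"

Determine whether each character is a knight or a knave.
Carol is a knave.
Eve is a knave.
Alice is a knight.

Verification:
- Carol (knave) says "Eve tells the truth" - this is FALSE (a lie) because Eve is a knave.
- Eve (knave) says "I am a knight" - this is FALSE (a lie) because Eve is a knave.
- Alice (knight) says "At least one of us is a knave" - this is TRUE because Carol and Eve are knaves.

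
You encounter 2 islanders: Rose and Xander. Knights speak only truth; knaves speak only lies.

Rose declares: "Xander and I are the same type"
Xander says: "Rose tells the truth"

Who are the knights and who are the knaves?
Rose is a knight.
Xander is a knight.

Verification:
- Rose (knight) says "Xander and I are the same type" - this is TRUE because Rose is a knight and Xander is a knight.
- Xander (knight) says "Rose tells the truth" - this is TRUE because Rose is a knight.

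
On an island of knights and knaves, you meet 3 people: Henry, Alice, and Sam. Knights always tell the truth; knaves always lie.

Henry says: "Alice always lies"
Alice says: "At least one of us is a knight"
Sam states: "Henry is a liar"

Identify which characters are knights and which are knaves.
Henry is a knave.
Alice is a knight.
Sam is a knight.

Verification:
- Henry (knave) says "Alice always lies" - this is FALSE (a lie) because Alice is a knight.
- Alice (knight) says "At least one of us is a knight" - this is TRUE because Alice and Sam are knights.
- Sam (knight) says "Henry is a liar" - this is TRUE because Henry is a knave.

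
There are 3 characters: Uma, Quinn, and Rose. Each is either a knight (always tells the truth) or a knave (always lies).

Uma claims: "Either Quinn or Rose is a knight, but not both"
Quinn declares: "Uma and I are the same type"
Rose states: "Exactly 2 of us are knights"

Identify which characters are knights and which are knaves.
Uma is a knight.
Quinn is a knave.
Rose is a knight.

Verification:
- Uma (knight) says "Either Quinn or Rose is a knight, but not both" - this is TRUE because Quinn is a knave and Rose is a knight.
- Quinn (knave) says "Uma and I are the same type" - this is FALSE (a lie) because Quinn is a knave and Uma is a knight.
- Rose (knight) says "Exactly 2 of us are knights" - this is TRUE because there are 2 knights.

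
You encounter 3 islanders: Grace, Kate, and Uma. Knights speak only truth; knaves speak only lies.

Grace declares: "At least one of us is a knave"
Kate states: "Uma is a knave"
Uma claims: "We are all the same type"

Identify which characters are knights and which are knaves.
Grace is a knight.
Kate is a knight.
Uma is a knave.

Verification:
- Grace (knight) says "At least one of us is a knave" - this is TRUE because Uma is a knave.
- Kate (knight) says "Uma is a knave" - this is TRUE because Uma is a knave.
- Uma (knave) says "We are all the same type" - this is FALSE (a lie) because Grace and Kate are knights and Uma is a knave.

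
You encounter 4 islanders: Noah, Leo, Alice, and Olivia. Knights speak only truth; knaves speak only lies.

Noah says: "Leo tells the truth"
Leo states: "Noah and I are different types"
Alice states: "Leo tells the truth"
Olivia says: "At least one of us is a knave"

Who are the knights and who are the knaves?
Noah is a knave.
Leo is a knave.
Alice is a knave.
Olivia is a knight.

Verification:
- Noah (knave) says "Leo tells the truth" - this is FALSE (a lie) because Leo is a knave.
- Leo (knave) says "Noah and I are different types" - this is FALSE (a lie) because Leo is a knave and Noah is a knave.
- Alice (knave) says "Leo tells the truth" - this is FALSE (a lie) because Leo is a knave.
- Olivia (knight) says "At least one of us is a knave" - this is TRUE because Noah, Leo, and Alice are knaves.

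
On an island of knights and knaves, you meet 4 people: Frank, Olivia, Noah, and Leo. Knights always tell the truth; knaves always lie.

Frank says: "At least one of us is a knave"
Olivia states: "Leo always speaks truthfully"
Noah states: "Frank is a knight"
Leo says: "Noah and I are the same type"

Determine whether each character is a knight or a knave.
Frank is a knight.
Olivia is a knave.
Noah is a knight.
Leo is a knave.

Verification:
- Frank (knight) says "At least one of us is a knave" - this is TRUE because Olivia and Leo are knaves.
- Olivia (knave) says "Leo always speaks truthfully" - this is FALSE (a lie) because Leo is a knave.
- Noah (knight) says "Frank is a knight" - this is TRUE because Frank is a knight.
- Leo (knave) says "Noah and I are the same type" - this is FALSE (a lie) because Leo is a knave and Noah is a knight.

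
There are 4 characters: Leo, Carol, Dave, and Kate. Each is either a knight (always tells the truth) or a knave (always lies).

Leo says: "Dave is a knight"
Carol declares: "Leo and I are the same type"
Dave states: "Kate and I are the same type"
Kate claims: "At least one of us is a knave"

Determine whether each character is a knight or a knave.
Leo is a knight.
Carol is a knave.
Dave is a knight.
Kate is a knight.

Verification:
- Leo (knight) says "Dave is a knight" - this is TRUE because Dave is a knight.
- Carol (knave) says "Leo and I are the same type" - this is FALSE (a lie) because Carol is a knave and Leo is a knight.
- Dave (knight) says "Kate and I are the same type" - this is TRUE because Dave is a knight and Kate is a knight.
- Kate (knight) says "At least one of us is a knave" - this is TRUE because Carol is a knave.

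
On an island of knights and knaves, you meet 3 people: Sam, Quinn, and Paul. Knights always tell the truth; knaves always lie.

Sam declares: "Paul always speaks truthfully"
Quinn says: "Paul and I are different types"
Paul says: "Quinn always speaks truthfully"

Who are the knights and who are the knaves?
Sam is a knave.
Quinn is a knave.
Paul is a knave.

Verification:
- Sam (knave) says "Paul always speaks truthfully" - this is FALSE (a lie) because Paul is a knave.
- Quinn (knave) says "Paul and I are different types" - this is FALSE (a lie) because Quinn is a knave and Paul is a knave.
- Paul (knave) says "Quinn always speaks truthfully" - this is FALSE (a lie) because Quinn is a knave.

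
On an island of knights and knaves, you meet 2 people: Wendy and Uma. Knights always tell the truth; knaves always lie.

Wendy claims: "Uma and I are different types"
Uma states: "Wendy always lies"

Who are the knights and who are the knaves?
Wendy is a knight.
Uma is a knave.

Verification:
- Wendy (knight) says "Uma and I are different types" - this is TRUE because Wendy is a knight and Uma is a knave.
- Uma (knave) says "Wendy always lies" - this is FALSE (a lie) because Wendy is a knight.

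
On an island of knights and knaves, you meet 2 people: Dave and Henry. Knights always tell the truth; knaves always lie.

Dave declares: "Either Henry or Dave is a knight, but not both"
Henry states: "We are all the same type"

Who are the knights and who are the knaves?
Dave is a knight.
Henry is a knave.

Verification:
- Dave (knight) says "Either Henry or Dave is a knight, but not both" - this is TRUE because Henry is a knave and Dave is a knight.
- Henry (knave) says "We are all the same type" - this is FALSE (a lie) because Dave is a knight and Henry is a knave.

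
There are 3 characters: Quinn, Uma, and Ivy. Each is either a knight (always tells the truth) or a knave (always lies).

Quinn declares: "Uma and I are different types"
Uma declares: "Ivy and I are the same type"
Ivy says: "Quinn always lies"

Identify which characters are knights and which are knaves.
Quinn is a knave.
Uma is a knave.
Ivy is a knight.

Verification:
- Quinn (knave) says "Uma and I are different types" - this is FALSE (a lie) because Quinn is a knave and Uma is a knave.
- Uma (knave) says "Ivy and I are the same type" - this is FALSE (a lie) because Uma is a knave and Ivy is a knight.
- Ivy (knight) says "Quinn always lies" - this is TRUE because Quinn is a knave.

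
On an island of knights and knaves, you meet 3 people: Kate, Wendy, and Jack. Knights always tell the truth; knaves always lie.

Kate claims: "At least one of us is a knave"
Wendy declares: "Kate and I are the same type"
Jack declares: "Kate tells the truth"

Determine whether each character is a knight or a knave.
Kate is a knight.
Wendy is a knave.
Jack is a knight.

Verification:
- Kate (knight) says "At least one of us is a knave" - this is TRUE because Wendy is a knave.
- Wendy (knave) says "Kate and I are the same type" - this is FALSE (a lie) because Wendy is a knave and Kate is a knight.
- Jack (knight) says "Kate tells the truth" - this is TRUE because Kate is a knight.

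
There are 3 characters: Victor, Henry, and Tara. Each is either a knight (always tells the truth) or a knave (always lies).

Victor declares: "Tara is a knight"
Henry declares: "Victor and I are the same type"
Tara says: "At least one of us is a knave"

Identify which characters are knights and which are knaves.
Victor is a knight.
Henry is a knave.
Tara is a knight.

Verification:
- Victor (knight) says "Tara is a knight" - this is TRUE because Tara is a knight.
- Henry (knave) says "Victor and I are the same type" - this is FALSE (a lie) because Henry is a knave and Victor is a knight.
- Tara (knight) says "At least one of us is a knave" - this is TRUE because Henry is a knave.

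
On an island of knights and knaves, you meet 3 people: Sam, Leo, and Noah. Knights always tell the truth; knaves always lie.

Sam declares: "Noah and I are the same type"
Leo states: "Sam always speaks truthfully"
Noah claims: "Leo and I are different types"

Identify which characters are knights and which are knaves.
Sam is a knave.
Leo is a knave.
Noah is a knight.

Verification:
- Sam (knave) says "Noah and I are the same type" - this is FALSE (a lie) because Sam is a knave and Noah is a knight.
- Leo (knave) says "Sam always speaks truthfully" - this is FALSE (a lie) because Sam is a knave.
- Noah (knight) says "Leo and I are different types" - this is TRUE because Noah is a knight and Leo is a knave.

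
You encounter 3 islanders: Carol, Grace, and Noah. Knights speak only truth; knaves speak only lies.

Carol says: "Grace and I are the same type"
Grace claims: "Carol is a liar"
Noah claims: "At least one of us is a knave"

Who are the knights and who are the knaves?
Carol is a knave.
Grace is a knight.
Noah is a knight.

Verification:
- Carol (knave) says "Grace and I are the same type" - this is FALSE (a lie) because Carol is a knave and Grace is a knight.
- Grace (knight) says "Carol is a liar" - this is TRUE because Carol is a knave.
- Noah (knight) says "At least one of us is a knave" - this is TRUE because Carol is a knave.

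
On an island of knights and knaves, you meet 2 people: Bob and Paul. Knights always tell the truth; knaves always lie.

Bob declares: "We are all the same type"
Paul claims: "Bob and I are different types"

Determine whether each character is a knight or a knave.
Bob is a knave.
Paul is a knight.

Verification:
- Bob (knave) says "We are all the same type" - this is FALSE (a lie) because Paul is a knight and Bob is a knave.
- Paul (knight) says "Bob and I are different types" - this is TRUE because Paul is a knight and Bob is a knave.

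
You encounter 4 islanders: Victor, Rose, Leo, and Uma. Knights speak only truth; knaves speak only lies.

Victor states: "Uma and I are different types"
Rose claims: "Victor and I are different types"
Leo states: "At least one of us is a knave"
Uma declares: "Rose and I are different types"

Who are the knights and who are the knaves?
Victor is a knave.
Rose is a knave.
Leo is a knight.
Uma is a knave.

Verification:
- Victor (knave) says "Uma and I are different types" - this is FALSE (a lie) because Victor is a knave and Uma is a knave.
- Rose (knave) says "Victor and I are different types" - this is FALSE (a lie) because Rose is a knave and Victor is a knave.
- Leo (knight) says "At least one of us is a knave" - this is TRUE because Victor, Rose, and Uma are knaves.
- Uma (knave) says "Rose and I are different types" - this is FALSE (a lie) because Uma is a knave and Rose is a knave.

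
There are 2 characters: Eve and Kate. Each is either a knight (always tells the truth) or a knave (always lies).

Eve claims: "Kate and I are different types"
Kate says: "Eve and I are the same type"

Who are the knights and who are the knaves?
Eve is a knight.
Kate is a knave.

Verification:
- Eve (knight) says "Kate and I are different types" - this is TRUE because Eve is a knight and Kate is a knave.
- Kate (knave) says "Eve and I are the same type" - this is FALSE (a lie) because Kate is a knave and Eve is a knight.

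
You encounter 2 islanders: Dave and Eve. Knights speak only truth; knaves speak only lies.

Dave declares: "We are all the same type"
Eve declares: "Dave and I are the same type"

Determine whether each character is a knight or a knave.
Dave is a knight.
Eve is a knight.

Verification:
- Dave (knight) says "We are all the same type" - this is TRUE because Dave and Eve are knights.
- Eve (knight) says "Dave and I are the same type" - this is TRUE because Eve is a knight and Dave is a knight.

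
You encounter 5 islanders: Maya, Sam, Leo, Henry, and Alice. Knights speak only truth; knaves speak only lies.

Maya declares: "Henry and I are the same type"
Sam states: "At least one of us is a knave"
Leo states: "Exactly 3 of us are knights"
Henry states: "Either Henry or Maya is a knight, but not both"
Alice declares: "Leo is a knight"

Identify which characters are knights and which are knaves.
Maya is a knave.
Sam is a knight.
Leo is a knave.
Henry is a knight.
Alice is a knave.

Verification:
- Maya (knave) says "Henry and I are the same type" - this is FALSE (a lie) because Maya is a knave and Henry is a knight.
- Sam (knight) says "At least one of us is a knave" - this is TRUE because Maya, Leo, and Alice are knaves.
- Leo (knave) says "Exactly 3 of us are knights" - this is FALSE (a lie) because there are 2 knights.
- Henry (knight) says "Either Henry or Maya is a knight, but not both" - this is TRUE because Henry is a knight and Maya is a knave.
- Alice (knave) says "Leo is a knight" - this is FALSE (a lie) because Leo is a knave.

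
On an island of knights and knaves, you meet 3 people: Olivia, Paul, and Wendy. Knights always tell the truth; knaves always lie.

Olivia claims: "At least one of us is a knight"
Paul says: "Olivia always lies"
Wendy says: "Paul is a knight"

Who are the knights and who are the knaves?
Olivia is a knight.
Paul is a knave.
Wendy is a knave.

Verification:
- Olivia (knight) says "At least one of us is a knight" - this is TRUE because Olivia is a knight.
- Paul (knave) says "Olivia always lies" - this is FALSE (a lie) because Olivia is a knight.
- Wendy (knave) says "Paul is a knight" - this is FALSE (a lie) because Paul is a knave.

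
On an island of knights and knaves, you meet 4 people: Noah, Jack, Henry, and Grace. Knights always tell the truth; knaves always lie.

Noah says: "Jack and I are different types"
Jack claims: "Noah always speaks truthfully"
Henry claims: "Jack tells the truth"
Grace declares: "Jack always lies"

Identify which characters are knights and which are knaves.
Noah is a knave.
Jack is a knave.
Henry is a knave.
Grace is a knight.

Verification:
- Noah (knave) says "Jack and I are different types" - this is FALSE (a lie) because Noah is a knave and Jack is a knave.
- Jack (knave) says "Noah always speaks truthfully" - this is FALSE (a lie) because Noah is a knave.
- Henry (knave) says "Jack tells the truth" - this is FALSE (a lie) because Jack is a knave.
- Grace (knight) says "Jack always lies" - this is TRUE because Jack is a knave.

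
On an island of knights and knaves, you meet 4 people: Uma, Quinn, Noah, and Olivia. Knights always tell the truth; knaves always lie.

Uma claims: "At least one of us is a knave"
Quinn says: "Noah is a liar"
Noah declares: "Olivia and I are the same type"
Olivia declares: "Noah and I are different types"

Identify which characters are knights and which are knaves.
Uma is a knight.
Quinn is a knight.
Noah is a knave.
Olivia is a knight.

Verification:
- Uma (knight) says "At least one of us is a knave" - this is TRUE because Noah is a knave.
- Quinn (knight) says "Noah is a liar" - this is TRUE because Noah is a knave.
- Noah (knave) says "Olivia and I are the same type" - this is FALSE (a lie) because Noah is a knave and Olivia is a knight.
- Olivia (knight) says "Noah and I are different types" - this is TRUE because Olivia is a knight and Noah is a knave.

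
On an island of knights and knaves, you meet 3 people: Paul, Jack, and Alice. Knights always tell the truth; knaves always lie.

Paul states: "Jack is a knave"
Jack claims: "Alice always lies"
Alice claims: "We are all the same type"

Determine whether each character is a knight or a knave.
Paul is a knave.
Jack is a knight.
Alice is a knave.

Verification:
- Paul (knave) says "Jack is a knave" - this is FALSE (a lie) because Jack is a knight.
- Jack (knight) says "Alice always lies" - this is TRUE because Alice is a knave.
- Alice (knave) says "We are all the same type" - this is FALSE (a lie) because Jack is a knight and Paul and Alice are knaves.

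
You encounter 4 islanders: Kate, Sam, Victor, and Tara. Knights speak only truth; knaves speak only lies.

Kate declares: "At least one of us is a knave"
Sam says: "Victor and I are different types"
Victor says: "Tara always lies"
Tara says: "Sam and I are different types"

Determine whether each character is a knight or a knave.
Kate is a knight.
Sam is a knave.
Victor is a knave.
Tara is a knight.

Verification:
- Kate (knight) says "At least one of us is a knave" - this is TRUE because Sam and Victor are knaves.
- Sam (knave) says "Victor and I are different types" - this is FALSE (a lie) because Sam is a knave and Victor is a knave.
- Victor (knave) says "Tara always lies" - this is FALSE (a lie) because Tara is a knight.
- Tara (knight) says "Sam and I are different types" - this is TRUE because Tara is a knight and Sam is a knave.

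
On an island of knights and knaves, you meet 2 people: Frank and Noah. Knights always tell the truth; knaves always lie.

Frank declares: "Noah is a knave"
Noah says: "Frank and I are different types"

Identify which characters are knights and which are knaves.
Frank is a knave.
Noah is a knight.

Verification:
- Frank (knave) says "Noah is a knave" - this is FALSE (a lie) because Noah is a knight.
- Noah (knight) says "Frank and I are different types" - this is TRUE because Noah is a knight and Frank is a knave.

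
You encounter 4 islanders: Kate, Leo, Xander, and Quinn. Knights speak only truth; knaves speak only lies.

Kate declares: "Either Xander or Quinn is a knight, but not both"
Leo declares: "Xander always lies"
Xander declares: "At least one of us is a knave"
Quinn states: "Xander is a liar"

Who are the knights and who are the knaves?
Kate is a knight.
Leo is a knave.
Xander is a knight.
Quinn is a knave.

Verification:
- Kate (knight) says "Either Xander or Quinn is a knight, but not both" - this is TRUE because Xander is a knight and Quinn is a knave.
- Leo (knave) says "Xander always lies" - this is FALSE (a lie) because Xander is a knight.
- Xander (knight) says "At least one of us is a knave" - this is TRUE because Leo and Quinn are knaves.
- Quinn (knave) says "Xander is a liar" - this is FALSE (a lie) because Xander is a knight.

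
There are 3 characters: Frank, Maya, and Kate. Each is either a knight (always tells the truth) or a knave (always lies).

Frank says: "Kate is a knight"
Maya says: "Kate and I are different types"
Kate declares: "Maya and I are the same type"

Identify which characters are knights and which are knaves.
Frank is a knave.
Maya is a knight.
Kate is a knave.

Verification:
- Frank (knave) says "Kate is a knight" - this is FALSE (a lie) because Kate is a knave.
- Maya (knight) says "Kate and I are different types" - this is TRUE because Maya is a knight and Kate is a knave.
- Kate (knave) says "Maya and I are the same type" - this is FALSE (a lie) because Kate is a knave and Maya is a knight.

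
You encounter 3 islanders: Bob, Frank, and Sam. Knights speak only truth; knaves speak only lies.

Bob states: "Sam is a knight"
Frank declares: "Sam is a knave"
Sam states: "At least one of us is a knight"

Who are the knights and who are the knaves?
Bob is a knight.
Frank is a knave.
Sam is a knight.

Verification:
- Bob (knight) says "Sam is a knight" - this is TRUE because Sam is a knight.
- Frank (knave) says "Sam is a knave" - this is FALSE (a lie) because Sam is a knight.
- Sam (knight) says "At least one of us is a knight" - this is TRUE because Bob and Sam are knights.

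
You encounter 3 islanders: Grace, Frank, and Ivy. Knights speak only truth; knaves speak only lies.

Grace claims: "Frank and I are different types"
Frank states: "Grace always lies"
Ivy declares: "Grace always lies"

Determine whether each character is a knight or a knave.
Grace is a knight.
Frank is a knave.
Ivy is a knave.

Verification:
- Grace (knight) says "Frank and I are different types" - this is TRUE because Grace is a knight and Frank is a knave.
- Frank (knave) says "Grace always lies" - this is FALSE (a lie) because Grace is a knight.
- Ivy (knave) says "Grace always lies" - this is FALSE (a lie) because Grace is a knight.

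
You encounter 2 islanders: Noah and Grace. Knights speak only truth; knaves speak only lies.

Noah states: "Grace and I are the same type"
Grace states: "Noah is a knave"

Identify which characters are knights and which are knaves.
Noah is a knave.
Grace is a knight.

Verification:
- Noah (knave) says "Grace and I are the same type" - this is FALSE (a lie) because Noah is a knave and Grace is a knight.
- Grace (knight) says "Noah is a knave" - this is TRUE because Noah is a knave.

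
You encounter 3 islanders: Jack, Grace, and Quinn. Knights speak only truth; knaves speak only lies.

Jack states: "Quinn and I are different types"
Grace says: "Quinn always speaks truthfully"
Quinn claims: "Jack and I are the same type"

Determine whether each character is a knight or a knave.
Jack is a knight.
Grace is a knave.
Quinn is a knave.

Verification:
- Jack (knight) says "Quinn and I are different types" - this is TRUE because Jack is a knight and Quinn is a knave.
- Grace (knave) says "Quinn always speaks truthfully" - this is FALSE (a lie) because Quinn is a knave.
- Quinn (knave) says "Jack and I are the same type" - this is FALSE (a lie) because Quinn is a knave and Jack is a knight.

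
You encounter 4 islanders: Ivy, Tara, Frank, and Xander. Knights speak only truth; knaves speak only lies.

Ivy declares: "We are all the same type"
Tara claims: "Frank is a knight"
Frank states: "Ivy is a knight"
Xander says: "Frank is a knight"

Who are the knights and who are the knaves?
Ivy is a knight.
Tara is a knight.
Frank is a knight.
Xander is a knight.

Verification:
- Ivy (knight) says "We are all the same type" - this is TRUE because Ivy, Tara, Frank, and Xander are knights.
- Tara (knight) says "Frank is a knight" - this is TRUE because Frank is a knight.
- Frank (knight) says "Ivy is a knight" - this is TRUE because Ivy is a knight.
- Xander (knight) says "Frank is a knight" - this is TRUE because Frank is a knight.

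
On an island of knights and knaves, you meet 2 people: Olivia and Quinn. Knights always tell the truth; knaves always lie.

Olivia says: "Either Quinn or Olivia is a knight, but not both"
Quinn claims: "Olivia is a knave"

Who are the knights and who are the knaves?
Olivia is a knight.
Quinn is a knave.

Verification:
- Olivia (knight) says "Either Quinn or Olivia is a knight, but not both" - this is TRUE because Quinn is a knave and Olivia is a knight.
- Quinn (knave) says "Olivia is a knave" - this is FALSE (a lie) because Olivia is a knight.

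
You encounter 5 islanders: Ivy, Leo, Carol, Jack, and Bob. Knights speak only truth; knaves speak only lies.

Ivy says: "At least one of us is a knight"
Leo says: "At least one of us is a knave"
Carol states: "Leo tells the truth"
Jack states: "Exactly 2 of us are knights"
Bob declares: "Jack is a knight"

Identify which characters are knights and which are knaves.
Ivy is a knight.
Leo is a knight.
Carol is a knight.
Jack is a knave.
Bob is a knave.

Verification:
- Ivy (knight) says "At least one of us is a knight" - this is TRUE because Ivy, Leo, and Carol are knights.
- Leo (knight) says "At least one of us is a knave" - this is TRUE because Jack and Bob are knaves.
- Carol (knight) says "Leo tells the truth" - this is TRUE because Leo is a knight.
- Jack (knave) says "Exactly 2 of us are knights" - this is FALSE (a lie) because there are 3 knights.
- Bob (knave) says "Jack is a knight" - this is FALSE (a lie) because Jack is a knave.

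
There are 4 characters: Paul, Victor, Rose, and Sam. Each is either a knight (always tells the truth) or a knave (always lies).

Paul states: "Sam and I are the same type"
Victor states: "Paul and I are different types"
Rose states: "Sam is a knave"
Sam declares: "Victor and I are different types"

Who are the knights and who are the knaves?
Paul is a knave.
Victor is a knave.
Rose is a knave.
Sam is a knight.

Verification:
- Paul (knave) says "Sam and I are the same type" - this is FALSE (a lie) because Paul is a knave and Sam is a knight.
- Victor (knave) says "Paul and I are different types" - this is FALSE (a lie) because Victor is a knave and Paul is a knave.
- Rose (knave) says "Sam is a knave" - this is FALSE (a lie) because Sam is a knight.
- Sam (knight) says "Victor and I are different types" - this is TRUE because Sam is a knight and Victor is a knave.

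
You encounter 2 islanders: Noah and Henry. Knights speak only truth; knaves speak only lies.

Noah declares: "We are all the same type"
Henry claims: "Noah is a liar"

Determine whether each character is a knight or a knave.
Noah is a knave.
Henry is a knight.

Verification:
- Noah (knave) says "We are all the same type" - this is FALSE (a lie) because Henry is a knight and Noah is a knave.
- Henry (knight) says "Noah is a liar" - this is TRUE because Noah is a knave.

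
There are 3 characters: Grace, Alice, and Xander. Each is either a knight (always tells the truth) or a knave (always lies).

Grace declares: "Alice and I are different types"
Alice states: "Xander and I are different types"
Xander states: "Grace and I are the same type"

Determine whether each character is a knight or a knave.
Grace is a knight.
Alice is a knave.
Xander is a knave.

Verification:
- Grace (knight) says "Alice and I are different types" - this is TRUE because Grace is a knight and Alice is a knave.
- Alice (knave) says "Xander and I are different types" - this is FALSE (a lie) because Alice is a knave and Xander is a knave.
- Xander (knave) says "Grace and I are the same type" - this is FALSE (a lie) because Xander is a knave and Grace is a knight.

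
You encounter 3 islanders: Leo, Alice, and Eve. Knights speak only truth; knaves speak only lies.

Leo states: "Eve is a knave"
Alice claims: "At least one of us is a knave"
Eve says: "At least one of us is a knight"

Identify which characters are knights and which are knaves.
Leo is a knave.
Alice is a knight.
Eve is a knight.

Verification:
- Leo (knave) says "Eve is a knave" - this is FALSE (a lie) because Eve is a knight.
- Alice (knight) says "At least one of us is a knave" - this is TRUE because Leo is a knave.
- Eve (knight) says "At least one of us is a knight" - this is TRUE because Alice and Eve are knights.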